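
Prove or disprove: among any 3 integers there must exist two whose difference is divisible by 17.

No; for instance {11, 12, 13} is a counterexample.

Take the 3 consecutive integers 11, 12, 13: their residues mod 17 are all distinct because 3 ≤ 17.
No two share a residue, so no pair has difference divisible by 17; the claim fails for this set.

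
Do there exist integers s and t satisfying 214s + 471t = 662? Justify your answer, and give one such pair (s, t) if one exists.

Since gcd(214, 471) = 1, every integer is an integer combination of 214 and 471.
Dividing repeatedly: 471 = 2·214 + 43, 214 = 4·43 + 42, 43 = 1·42 + 1, 42 = 42·1 + 0.
Unwinding: 1 = 43 − 1·42 = 43 − (214 − 4·43) = −214 + 5·43 = −214 + 5·(471 − 2·214) = 5·471 − 11·214, i.e. 214·(-11) + 471·5 = 1.
Scaling by 662 gives the particular solution (s, t) = (-7282, 3310).
Shifting by a multiple of (471, −214) keeps it a solution: s = -7282 + 16·471 = 254, t = 3310 − 16·214 = -114.
Check: 214·254 + 471·(-114) = 54356 − 53694 = 662. ✓

s = 254, t = -114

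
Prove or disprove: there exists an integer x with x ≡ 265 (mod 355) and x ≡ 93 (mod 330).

gcd(355, 330) = 5. If x ≡ 265 (mod 355) and x ≡ 93 (mod 330), then x ≡ 265 (mod 5) and x ≡ 93 (mod 5).
But 265 mod 5 = 0 while 93 mod 5 = 3, a contradiction.
So no integer satisfies both congruences.

There is no such integer.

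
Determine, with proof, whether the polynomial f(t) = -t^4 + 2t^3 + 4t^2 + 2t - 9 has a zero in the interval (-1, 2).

Such a root exists.

f(-1) = -10 and f(2) = 11, which have opposite signs.
f is continuous everywhere (it is a polynomial), in particular on [-1, 2].
By the Intermediate Value Theorem f must vanish at some point of (-1, 2).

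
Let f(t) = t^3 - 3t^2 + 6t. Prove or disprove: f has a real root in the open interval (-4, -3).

f has no root in that interval.

Evaluate at the endpoints: f(-4) = -136, f(-3) = -72 — same sign (negative).
f'(t) = 3t^2 - 6t + 6 has discriminant (-6)² − 4·3·6 = -36 < 0, so f' has no real roots and is positive for every real t.
So f is strictly increasing; between -4 and -3 its values lie between f(-4) = -136 and f(-3) = -72, all negative. Therefore f has no root in (-4, -3).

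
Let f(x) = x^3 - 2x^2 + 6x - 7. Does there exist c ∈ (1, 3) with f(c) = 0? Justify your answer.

f(1) = -2 and f(3) = 20, which have opposite signs.
As a polynomial, f is continuous on every closed interval.
So by the Intermediate Value Theorem there is a c strictly between 1 and 3 with f(c) = 0.

Yes, f has a root in the interval.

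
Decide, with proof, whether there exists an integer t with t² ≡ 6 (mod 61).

No such integer exists.

Apply Euler's criterion with the prime 61: 6 is a quadratic residue iff 6^30 ≡ 1 (mod 61), and a non-residue iff it is ≡ −1.
Repeated squaring mod 61: 6^2 = 36 ≡ 36; 6^4 ≡ 36² = 1296 ≡ 15; 6^8 ≡ 15² = 225 ≡ 42; 6^16 ≡ 42² = 1764 ≡ 56.
Since 30 = 16 + 8 + 4 + 2, 6^30 ≡ 56 · 42 · 15 · 36; multiplying out mod 61: 56·42 = 2352 ≡ 34, then 34·15 = 510 ≡ 22, then 22·36 = 792 ≡ 60. Thus 6^30 ≡ 60 ≡ −1 (mod 61).
The value −1 means 6 is a non-residue modulo 61, so t² ≡ 6 (mod 61) is impossible.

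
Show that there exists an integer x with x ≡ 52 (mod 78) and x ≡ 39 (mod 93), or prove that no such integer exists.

gcd(78, 93) = 3. If x ≡ 52 (mod 78) and x ≡ 39 (mod 93), then x ≡ 52 (mod 3) and x ≡ 39 (mod 3).
However 52 ≡ 1 and 39 ≡ 0 (mod 3), and 1 ≠ 0.
So no integer satisfies both congruences.

No such integer exists.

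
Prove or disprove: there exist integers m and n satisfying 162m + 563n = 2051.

m = 176, n = -47

162 and 563 are coprime, so 162m + 563n ranges over all of ℤ.
Dividing repeatedly: 563 = 3·162 + 77, 162 = 2·77 + 8, 77 = 9·8 + 5, 8 = 1·5 + 3, 5 = 1·3 + 2, 3 = 1·2 + 1, 2 = 2·1 + 0.
Back-substituting, 1 = 3 − 1·2 = 3 − (5 − 1·3) = −5 + 2·3 = −5 + 2·(8 − 1·5) = 2·8 − 3·5 = 2·8 − 3·(77 − 9·8) = −3·77 + 29·8 = −3·77 + 29·(162 − 2·77) = 29·162 − 61·77 = 29·162 − 61·(563 − 3·162) = −61·563 + 212·162; that is, 162·212 + 563·(-61) = 1.
Scaling by 2051 gives the particular solution (m, n) = (434812, -125111).
Shifting by a multiple of (563, −162) keeps it a solution: m = 434812 − 772·563 = 176, n = -125111 + 772·162 = -47.
Indeed 162·176 + 563·(-47) = 28512 − 26461 = 2051.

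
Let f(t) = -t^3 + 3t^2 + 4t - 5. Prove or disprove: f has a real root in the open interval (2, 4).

Such a root exists.

f(2) = 7 and f(4) = -5, which have opposite signs.
Since f is a polynomial it is continuous on [2, 4].
By the Intermediate Value Theorem f must vanish at some point of (2, 4).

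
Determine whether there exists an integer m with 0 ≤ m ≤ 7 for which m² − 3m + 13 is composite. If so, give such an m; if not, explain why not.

There is no such integer m in that range.

The values for m = 0, 1, …, 7 are 13, 11, 11, 13, 17, 23, 31, 41, and each of these is prime.
So no value in the range makes the expression composite.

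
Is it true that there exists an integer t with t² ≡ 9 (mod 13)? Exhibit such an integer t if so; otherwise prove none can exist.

t = 3

Take t = 3. Then 3² = 9, and since 0 ≤ 9 < 13 this is already reduced: 3² ≡ 9 (mod 13).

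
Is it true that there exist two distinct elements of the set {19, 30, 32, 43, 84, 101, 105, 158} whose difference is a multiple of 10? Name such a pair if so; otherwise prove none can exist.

Residues mod 10: 19↦9, 30↦0, 32↦2, 43↦3, 84↦4, 101↦1, 105↦5, 158↦8.
No residue repeats among the 8 elements, so no pair has difference ≡ 0 (mod 10).

No, no such pair exists.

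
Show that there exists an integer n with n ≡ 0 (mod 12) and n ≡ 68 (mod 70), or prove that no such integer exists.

gcd(12, 70) = 2. A simultaneous solution exists iff 0 ≡ 68 (mod 2); here 0 mod 2 = 0 = 68 mod 2, so it does.
Write n = 0 + 12t. Then 12t ≡ 68 − 0 ≡ 68 (mod 70); dividing through by 2 gives 6t ≡ 34 (mod 35).
Note 6·6 = 36 ≡ 1 (mod 35) (as 36 − 1 = 1·35), so 6⁻¹ ≡ 6.
Multiplying by 6: t ≡ 6·34 = 204 ≡ 29 (mod 35).
Then n = 0 + 12·29 = 348.
Check: 348 mod 12 = 0, 348 mod 70 = 68. ✓

n = 348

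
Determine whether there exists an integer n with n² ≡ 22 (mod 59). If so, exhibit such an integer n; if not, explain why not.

n = 9

n = 9 works: 9² = 81, and 81 − 22 = 59 = 1·59.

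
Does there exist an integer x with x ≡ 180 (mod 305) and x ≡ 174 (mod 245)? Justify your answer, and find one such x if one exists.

There is no such integer.

Both moduli are multiples of 5 = gcd(305, 245), so any solution would satisfy x ≡ 180 and x ≡ 174 modulo 5 simultaneously.
However 180 ≡ 0 and 174 ≡ 4 (mod 5), and 0 ≠ 4.
Hence the system has no solution.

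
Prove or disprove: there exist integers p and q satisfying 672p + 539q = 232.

Both 672 and 539 are divisible by gcd(672, 539) = 7, hence so is any combination 672p + 539q.
However 232 leaves remainder 1 on division by 7.
So the equation is unsolvable over ℤ.

No, no such integers exist.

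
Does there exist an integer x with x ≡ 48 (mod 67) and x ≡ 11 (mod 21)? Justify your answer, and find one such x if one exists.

Since 67 and 21 share no common factor, CRT says the pair of congruences has a solution (unique mod 1407).
Any solution of the first congruence is x = 48 + 67t; substituting into the second, 67t ≡ 11 − 48 ≡ 5 (mod 21).
67 ≡ 4 (mod 21), so this reads 4t ≡ 5 (mod 21). To invert 4 modulo 21: 21 = 5·4 + 1, 4 = 4·1 + 0, and unwinding, 1 = 21 − 5·4. Thus 4⁻¹ ≡ -5 ≡ 16 (mod 21).
Therefore t ≡ 16·5 = 80 ≡ 17 (mod 21).
With t = 17: x = 48 + 67·17 = 1187.
Verify: 1187 = 17·67 + 48 and 1187 = 56·21 + 11. ✓

x = 1187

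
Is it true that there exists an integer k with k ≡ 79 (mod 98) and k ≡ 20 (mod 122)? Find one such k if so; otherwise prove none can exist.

Reduce both congruences modulo 2, which divides 98 and 122: they say k ≡ 79 (mod 2) and k ≡ 20 (mod 2).
But 79 mod 2 = 1 while 20 mod 2 = 0, a contradiction.
So no integer satisfies both congruences.

No such integer exists.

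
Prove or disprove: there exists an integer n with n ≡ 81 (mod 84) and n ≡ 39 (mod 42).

The moduli are not coprime: gcd(84, 42) = 42. Compatibility requires 42 ∣ (39 − 81) = -42, which holds, so solutions exist.
The smallest candidate n = 81 works directly: 81 ≡ 39 (mod 42).
Verify: 81 = 0·84 + 81 and 81 = 1·42 + 39. ✓

n = 81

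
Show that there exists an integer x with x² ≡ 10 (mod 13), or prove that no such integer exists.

Take x = 7. Then 7² = 49 = 3·13 + 10, so 7² ≡ 10 (mod 13).

x = 7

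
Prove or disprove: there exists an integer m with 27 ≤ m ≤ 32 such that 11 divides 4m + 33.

No such integer m in that range exists.

For m = 27, 28, …, 32 the values of 4m + 33 modulo 11 are 9, 2, 6, 10, 3, 7 respectively.
None is 0, so 11 never divides 4m + 33 on this range.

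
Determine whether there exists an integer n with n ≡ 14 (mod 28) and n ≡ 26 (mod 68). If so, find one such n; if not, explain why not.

n = 434

gcd(28, 68) = 4. A simultaneous solution exists iff 14 ≡ 26 (mod 4); here 14 mod 4 = 2 = 26 mod 4, so it does.
Put n = 14 + 28t, so we need 28t ≡ 12 (mod 68), equivalently (divide by 4) 7t ≡ 3 (mod 17).
Since 7·5 = 35 = 2·17 + 1, the inverse of 7 mod 17 is 5.
Multiplying by 5: t ≡ 5·3 = 15 (mod 17).
Then n = 14 + 28·15 = 434.
Verify: 434 = 15·28 + 14 and 434 = 6·68 + 26. ✓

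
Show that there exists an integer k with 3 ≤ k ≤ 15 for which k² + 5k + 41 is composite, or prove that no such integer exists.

At k = 5: 5² + 5·5 + 41 = 91 = 7·13, which is composite.

k = 5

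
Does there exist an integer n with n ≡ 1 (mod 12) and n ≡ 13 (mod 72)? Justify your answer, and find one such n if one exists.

n = 13

The moduli are not coprime: gcd(12, 72) = 12. Compatibility requires 12 ∣ (13 − 1) = 12, which holds, so solutions exist.
The integers ≡ 1 (mod 12) are 1, 13, …; their remainders mod 72 are 1, 13, so n = 13 is the first that is ≡ 13 (mod 72).
Verify: 13 = 1·12 + 1 and 13 = 0·72 + 13. ✓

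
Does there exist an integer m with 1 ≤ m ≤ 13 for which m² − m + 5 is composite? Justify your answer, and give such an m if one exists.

At m = 5: 5² − 5 + 5 = 25 = 5·5, which is composite.

m = 5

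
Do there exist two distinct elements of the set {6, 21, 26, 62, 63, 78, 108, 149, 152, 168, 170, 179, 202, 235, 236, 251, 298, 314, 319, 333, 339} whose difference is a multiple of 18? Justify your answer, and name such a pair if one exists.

Reduce each element mod 18: 6↦6, 21↦3, 26↦8, 62↦8, 63↦9, 78↦6, 108↦0, 149↦5, 152↦8, 168↦6, 170↦8, 179↦17, 202↦4, 235↦1, 236↦2, 251↦17, 298↦10, 314↦8, 319↦13, 333↦9, 339↦15. The residue 6 repeats (at 6 and 78), and 78 − 6 = 72 = 4·18.

6 and 78 are such a pair.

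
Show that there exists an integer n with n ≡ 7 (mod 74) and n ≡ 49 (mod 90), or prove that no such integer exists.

gcd(74, 90) = 2. A simultaneous solution exists iff 7 ≡ 49 (mod 2); here 7 mod 2 = 1 = 49 mod 2, so it does.
List candidates n ≡ 7 (mod 74): 7, 81, 155, 229. Modulo 90 these are 7, 81, 65, 49; 229 gives 49 as required.
Indeed 229 ≡ 7 (mod 74) and 229 ≡ 49 (mod 90).

n = 229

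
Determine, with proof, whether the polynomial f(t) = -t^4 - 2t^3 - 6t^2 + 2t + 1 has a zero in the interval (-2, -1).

No such root exists.

f(-2) = -27 and f(-1) = -6, both negative, so a sign-change argument is unavailable; we show f keeps this sign on the whole interval.
Substitute t = -1 − u, where 0 < u < 1 on the interval. Expanding, f(-1 − u) = -u^4 - 2u^3 - 6u^2 - 12u - 6.
The nonzero coefficients here are all negative, so for u > 0 every term is negative (or zero), and the constant term -6 is strictly negative.
Therefore f(t) < 0 throughout (-2, -1), and f has no zero there.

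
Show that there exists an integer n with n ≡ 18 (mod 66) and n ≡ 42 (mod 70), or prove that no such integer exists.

Here gcd(66, 70) = 2, and both 18 and 42 leave remainder 0 mod 2, so the system is consistent.
Write n = 18 + 66t. Then 66t ≡ 42 − 18 ≡ 24 (mod 70); dividing through by 2 gives 33t ≡ 12 (mod 35).
To invert 33 modulo 35: 35 = 1·33 + 2, 33 = 16·2 + 1, 2 = 2·1 + 0, and unwinding, 1 = 33 − 16·2 = 33 − 16·(35 − 1·33) = −16·35 + 17·33. Thus 33⁻¹ ≡ 17 (mod 35).
Therefore t ≡ 17·12 = 204 ≡ 29 (mod 35).
Then n = 18 + 66·29 = 1932.
Verify: 1932 = 29·66 + 18 and 1932 = 27·70 + 42. ✓

n = 1932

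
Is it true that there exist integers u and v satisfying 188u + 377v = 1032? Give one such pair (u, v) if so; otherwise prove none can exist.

u = 198, v = -96

Since gcd(188, 377) = 1, every integer is an integer combination of 188 and 377.
Dividing repeatedly: 377 = 2·188 + 1, 188 = 188·1 + 0.
Unwinding: 1 = 377 − 2·188, i.e. 188·(-2) + 377·1 = 1.
Times 1032: 188·(-2064) + 377·1032 = 1032, so (-2064, 1032) solves it.
Shifting by a multiple of (377, −188) keeps it a solution: u = -2064 + 6·377 = 198, v = 1032 − 6·188 = -96.
Check: 188·198 + 377·(-96) = 37224 − 36192 = 1032. ✓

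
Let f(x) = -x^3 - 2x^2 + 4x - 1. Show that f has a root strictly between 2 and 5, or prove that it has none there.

No such root exists.

The endpoint values f(2) = -9 and f(5) = -156 are both negative. Claim: f(x) < 0 for every x in (2, 5).
Substitute x = 2 + u, where 0 < u < 3 on the interval. Expanding, f(2 + u) = -u^3 - 8u^2 - 16u - 9.
The nonzero coefficients here are all negative, so for u > 0 every term is negative (or zero), and the constant term -9 is strictly negative.
So f is strictly negative on (2, 5); no root exists in the interval.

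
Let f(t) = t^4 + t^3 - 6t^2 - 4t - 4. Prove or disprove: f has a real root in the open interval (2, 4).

f(2) = -12 and f(4) = 204, which have opposite signs.
f is continuous everywhere (it is a polynomial), in particular on [2, 4].
By the Intermediate Value Theorem, f takes the value 0 somewhere in the open interval.

Such a root exists.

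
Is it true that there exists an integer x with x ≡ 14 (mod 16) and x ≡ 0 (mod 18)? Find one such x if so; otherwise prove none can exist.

x = 126

The moduli are not coprime: gcd(16, 18) = 2. Compatibility requires 2 ∣ (0 − 14) = -14, which holds, so solutions exist.
Step through x = 14, 14 + 16, 14 + 2·16, …: the values 14, 30, 46, 62, 78, 94, 110, 126 reduce mod 18 to 14, 12, 10, 8, 6, 4, 2, 0. The value 126 hits 0.
Verify: 126 = 7·16 + 14 and 126 = 7·18 + 0. ✓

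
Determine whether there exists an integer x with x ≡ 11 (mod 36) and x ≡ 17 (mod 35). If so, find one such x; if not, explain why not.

x = 227

gcd(36, 35) = 1, so the Chinese Remainder Theorem guarantees exactly one residue class mod 1260 satisfying both.
Any solution of the first congruence is x = 11 + 36t; substituting into the second, 36t ≡ 17 − 11 ≡ 6 (mod 35).
36 ≡ 1 (mod 35), so this reads 1t ≡ 6 (mod 35). So t ≡ 6 (mod 35).
With t = 6: x = 11 + 36·6 = 227.
Verify: 227 = 6·36 + 11 and 227 = 6·35 + 17. ✓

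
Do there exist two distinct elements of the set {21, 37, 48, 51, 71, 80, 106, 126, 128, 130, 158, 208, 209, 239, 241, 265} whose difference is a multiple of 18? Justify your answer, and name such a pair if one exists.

Residues mod 18: 21↦3, 37↦1, 48↦12, 51↦15, 71↦17, 80↦8, 106↦16, 126↦0, 128↦2, 130↦4, 158↦14, 208↦10, 209↦11, 239↦5, 241↦7, 265↦13.
These 16 residues are pairwise different, hence no difference of two elements is divisible by 18.

No, no such pair exists.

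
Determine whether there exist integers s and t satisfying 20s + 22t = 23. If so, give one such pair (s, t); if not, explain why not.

No, no such integers exist.

gcd(20, 22) = 2, so every integer of the form 20s + 22t is a multiple of 2.
But 23 = 2·11 + 1, so 2 ∤ 23.
So the equation is unsolvable over ℤ.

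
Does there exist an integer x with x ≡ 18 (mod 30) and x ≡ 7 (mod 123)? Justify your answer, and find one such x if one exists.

Both moduli are multiples of 3 = gcd(30, 123), so any solution would satisfy x ≡ 18 and x ≡ 7 modulo 3 simultaneously.
However 18 ≡ 0 and 7 ≡ 1 (mod 3), and 0 ≠ 1.
So no integer satisfies both congruences.

No such integer exists.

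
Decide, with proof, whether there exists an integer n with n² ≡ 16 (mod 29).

n = 4

Take n = 4. Then 4² = 16, and since 0 ≤ 16 < 29 this is already reduced: 4² ≡ 16 (mod 29).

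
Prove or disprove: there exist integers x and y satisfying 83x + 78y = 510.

83 and 78 are coprime, so 83x + 78y ranges over all of ℤ.
Run the Euclidean algorithm on 83 and 78: 83 = 1·78 + 5, 78 = 15·5 + 3, 5 = 1·3 + 2, 3 = 1·2 + 1, 2 = 2·1 + 0.
Unwinding: 1 = 3 − 1·2 = 3 − (5 − 1·3) = −5 + 2·3 = −5 + 2·(78 − 15·5) = 2·78 − 31·5 = 2·78 − 31·(83 − 1·78) = −31·83 + 33·78, i.e. 83·(-31) + 78·33 = 1.
Times 510: 83·(-15810) + 78·16830 = 510, so (-15810, 16830) solves it.
The general solution is x = -15810 + 78k, y = 16830 − 83k; taking k = 203 gives the smaller pair x = 24, y = -19.
Indeed 83·24 + 78·(-19) = 1992 − 1482 = 510.

x = 24, y = -19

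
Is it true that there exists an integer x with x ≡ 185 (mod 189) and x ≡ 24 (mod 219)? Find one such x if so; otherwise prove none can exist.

There is no such integer.

Both moduli are multiples of 3 = gcd(189, 219), so any solution would satisfy x ≡ 185 and x ≡ 24 modulo 3 simultaneously.
However 185 ≡ 2 and 24 ≡ 0 (mod 3), and 2 ≠ 0.
Therefore no such x exists.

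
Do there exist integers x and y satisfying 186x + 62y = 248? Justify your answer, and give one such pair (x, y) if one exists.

x = 0, y = 4

Since gcd(186, 62) = 62 and 248 = 62·4, Bézout's identity guarantees a solution.
Dividing through by 62 reduces the equation to 3x + 1y = 4.
With a unit coefficient on y, (x, y) = (0, 4) is an immediate solution.
Indeed 186·0 + 62·4 = 0 + 248 = 248.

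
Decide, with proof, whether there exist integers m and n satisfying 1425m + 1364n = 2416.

m = 1180, n = -1231

Since gcd(1425, 1364) = 1, every integer is an integer combination of 1425 and 1364.
Euclidean algorithm: 1425 = 1·1364 + 61, 1364 = 22·61 + 22, 61 = 2·22 + 17, 22 = 1·17 + 5, 17 = 3·5 + 2, 5 = 2·2 + 1, 2 = 2·1 + 0.
Unwinding: 1 = 5 − 2·2 = 5 − 2·(17 − 3·5) = −2·17 + 7·5 = −2·17 + 7·(22 − 1·17) = 7·22 − 9·17 = 7·22 − 9·(61 − 2·22) = −9·61 + 25·22 = −9·61 + 25·(1364 − 22·61) = 25·1364 − 559·61 = 25·1364 − 559·(1425 − 1·1364) = −559·1425 + 584·1364, i.e. 1425·(-559) + 1364·584 = 1.
Scaling by 2416 gives the particular solution (m, n) = (-1350544, 1410944).
Adding 991·1364 to m and subtracting 991·1425 from n gives the tidier solution (1180, -1231).
Check: 1425·1180 + 1364·(-1231) = 1681500 − 1679084 = 2416. ✓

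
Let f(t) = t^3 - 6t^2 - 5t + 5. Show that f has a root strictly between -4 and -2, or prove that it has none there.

No such root exists.

f(-4) = -135 and f(-2) = -17, both negative, so a sign-change argument is unavailable; we show f keeps this sign on the whole interval.
Substitute t = -2 − u, where 0 < u < 2 on the interval. Expanding, f(-2 − u) = -u^3 - 12u^2 - 31u - 17.
The nonzero coefficients here are all negative, so for u > 0 every term is negative (or zero), and the constant term -17 is strictly negative.
Therefore f(t) < 0 throughout (-4, -2), and f has no zero there.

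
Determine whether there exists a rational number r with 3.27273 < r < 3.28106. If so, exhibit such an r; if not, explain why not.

r = 59/18

Multiplying by 18: 18·3.27273 = 58.90914 and 18·3.28106 = 59.05908, so the integer 59 lies strictly between them.
Dividing back, 3.27273 < 59/18 < 3.28106, and 59/18 is rational.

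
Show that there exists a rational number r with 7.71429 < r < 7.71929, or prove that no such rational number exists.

Multiplying by 32: 32·7.71429 = 246.85728 and 32·7.71929 = 247.01728, so the integer 247 lies strictly between them.
So r = 247/32 works: it is a ratio of integers, and dividing 32·7.71429 < 247 < 32·7.71929 through by 32 gives 7.71429 < 247/32 < 7.71929.

r = 247/32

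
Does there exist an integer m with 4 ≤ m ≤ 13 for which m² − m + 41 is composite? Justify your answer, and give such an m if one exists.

The values for m = 4, 5, …, 13 are 53, 61, 71, 83, 97, 113, 131, 151, 173, 197, and each of these is prime.
So no value in the range makes the expression composite.

No, no such integer m in that range exists.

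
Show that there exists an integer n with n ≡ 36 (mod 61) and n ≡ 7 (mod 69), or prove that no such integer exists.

n = 3940

The moduli 61 and 69 are coprime, so by the Chinese Remainder Theorem a unique solution modulo 4209 exists.
Write n = 36 + 61t and require 36 + 61t ≡ 7 (mod 69), i.e. 61t ≡ 40 (mod 69).
Since 61·43 = 2623 = 38·69 + 1, the inverse of 61 mod 69 is 43.
Multiplying by 43: t ≡ 43·40 = 1720 ≡ 64 (mod 69).
Taking t = 64 gives n = 36 + 61·64 = 3940.
Indeed 3940 ≡ 36 (mod 61) and 3940 ≡ 7 (mod 69).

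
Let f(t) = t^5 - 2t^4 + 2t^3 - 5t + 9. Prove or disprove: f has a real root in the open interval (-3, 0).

Yes, f has a root in the interval.

f(-3) = -435 and f(0) = 9, which have opposite signs.
As a polynomial, f is continuous on every closed interval.
By the Intermediate Value Theorem f must vanish at some point of (-3, 0).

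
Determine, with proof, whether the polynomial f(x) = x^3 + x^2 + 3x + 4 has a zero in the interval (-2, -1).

f(-2) = -6 and f(-1) = 1, which have opposite signs.
f is continuous everywhere (it is a polynomial), in particular on [-2, -1].
By the Intermediate Value Theorem f must vanish at some point of (-2, -1).

Yes, f has a root in the interval.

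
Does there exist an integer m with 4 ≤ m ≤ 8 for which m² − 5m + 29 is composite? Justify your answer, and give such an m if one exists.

At m = 4: 4² − 5·4 + 29 = 25 = 5·5, which is composite.

m = 4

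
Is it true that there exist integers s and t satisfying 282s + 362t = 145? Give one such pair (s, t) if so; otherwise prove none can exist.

There are no such integers.

gcd(282, 362) = 2, so every integer of the form 282s + 362t is a multiple of 2.
But 145 = 2·72 + 1, so 2 ∤ 145.
Hence no integers s, t satisfy the equation.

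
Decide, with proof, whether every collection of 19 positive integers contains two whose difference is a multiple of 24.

No, the set {8, 9, 10, 11, 12, 13, 14, 15, 16, 17, 18, 19, 20, 21, 22, 23, 24, 25, 26} is a counterexample.

Try 19 consecutive integers, 8, 9, …, 26. Their remainders mod 24 are 8, 9, 10, 11, 12, 13, 14, 15, 16, 17, 18, 19, 20, 21, 22, 23, 0, 1, 2 — pairwise different, as any 19 ≤ 24 consecutive integers have distinct residues.
No two share a residue, so no pair has difference divisible by 24; the claim fails for this set.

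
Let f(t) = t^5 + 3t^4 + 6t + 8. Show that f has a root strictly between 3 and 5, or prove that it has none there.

The endpoint values f(3) = 512 and f(5) = 5038 are both positive. Claim: f(t) > 0 for every t in (3, 5).
Substitute t = 3 + u, where 0 < u < 2 on the interval. Expanding, f(3 + u) = u^5 + 18u^4 + 126u^3 + 432u^2 + 735u + 512.
The nonzero coefficients here are all positive, so for u > 0 every term is positive (or zero), and the constant term 512 is strictly positive.
So f is strictly positive on (3, 5); no root exists in the interval.

f has no root in that interval.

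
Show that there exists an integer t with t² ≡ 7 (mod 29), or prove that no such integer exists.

Take t = 6. Then 6² = 36 = 1·29 + 7, so 6² ≡ 7 (mod 29).

t = 6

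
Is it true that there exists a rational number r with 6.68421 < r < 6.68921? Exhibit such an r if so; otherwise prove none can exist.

r = 107/16

Scale by 16: the interval becomes (106.94736, 107.02736), which contains the integer 107.
Hence 107/16 is a rational number with 6.68421 < 107/16 < 6.68921.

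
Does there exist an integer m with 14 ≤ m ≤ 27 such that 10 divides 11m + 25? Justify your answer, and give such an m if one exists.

Try m = 15: 11·15 + 25 = 190 = 19·10, which is divisible by 10.

m = 15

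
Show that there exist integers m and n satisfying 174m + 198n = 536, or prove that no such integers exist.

No, no such integers exist.

gcd(174, 198) = 6, so every integer of the form 174m + 198n is a multiple of 6.
But 536 is not a multiple of 6 (it leaves remainder 2).
Hence no integers m, n satisfy the equation.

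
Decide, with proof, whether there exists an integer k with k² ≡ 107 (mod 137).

k = 92 works: 92² = 8464, and 8464 − 107 = 8357 = 61·137.

k = 92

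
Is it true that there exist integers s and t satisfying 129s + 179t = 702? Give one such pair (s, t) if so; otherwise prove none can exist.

s = 122, t = -84

129 and 179 are coprime, so 129s + 179t ranges over all of ℤ.
Run the Euclidean algorithm on 179 and 129: 179 = 1·129 + 50, 129 = 2·50 + 29, 50 = 1·29 + 21, 29 = 1·21 + 8, 21 = 2·8 + 5, 8 = 1·5 + 3, 5 = 1·3 + 2, 3 = 1·2 + 1, 2 = 2·1 + 0.
Back-substituting, 1 = 3 − 1·2 = 3 − (5 − 1·3) = −5 + 2·3 = −5 + 2·(8 − 1·5) = 2·8 − 3·5 = 2·8 − 3·(21 − 2·8) = −3·21 + 8·8 = −3·21 + 8·(29 − 1·21) = 8·29 − 11·21 = 8·29 − 11·(50 − 1·29) = −11·50 + 19·29 = −11·50 + 19·(129 − 2·50) = 19·129 − 49·50 = 19·129 − 49·(179 − 1·129) = −49·179 + 68·129; that is, 129·68 + 179·(-49) = 1.
Scaling by 702 gives the particular solution (s, t) = (47736, -34398).
Shifting by a multiple of (179, −129) keeps it a solution: s = 47736 − 266·179 = 122, t = -34398 + 266·129 = -84.
Indeed 129·122 + 179·(-84) = 15738 − 15036 = 702.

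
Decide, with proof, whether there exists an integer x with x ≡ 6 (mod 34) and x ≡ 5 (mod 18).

Both moduli are multiples of 2 = gcd(34, 18), so any solution would satisfy x ≡ 6 and x ≡ 5 modulo 2 simultaneously.
These are incompatible: 6 − 5 = 1 is not divisible by 2.
So no integer satisfies both congruences.

No, no such integer exists.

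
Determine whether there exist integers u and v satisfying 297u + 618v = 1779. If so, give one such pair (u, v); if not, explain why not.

u = 135, v = -62

gcd(297, 618) = 3, and 3 divides 1779, so integer solutions exist.
Dividing through by 3 reduces the equation to 99u + 206v = 593.
Euclidean algorithm: 206 = 2·99 + 8, 99 = 12·8 + 3, 8 = 2·3 + 2, 3 = 1·2 + 1, 2 = 2·1 + 0.
Working back up the chain: 1 = 3 − 1·2 = 3 − (8 − 2·3) = −8 + 3·3 = −8 + 3·(99 − 12·8) = 3·99 − 37·8 = 3·99 − 37·(206 − 2·99) = −37·206 + 77·99. So 99·77 + 206·(-37) = 1.
Times 593: 99·45661 + 206·(-21941) = 593, so (45661, -21941) solves it.
The general solution is u = 45661 + 206k, v = -21941 − 99k; taking k = -221 gives the smaller pair u = 135, v = -62.
Indeed 297·135 + 618·(-62) = 40095 − 38316 = 1779.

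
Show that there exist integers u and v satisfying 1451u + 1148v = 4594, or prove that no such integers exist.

u = 610, v = -767

1451 and 1148 are coprime, so 1451u + 1148v ranges over all of ℤ.
Euclidean algorithm: 1451 = 1·1148 + 303, 1148 = 3·303 + 239, 303 = 1·239 + 64, 239 = 3·64 + 47, 64 = 1·47 + 17, 47 = 2·17 + 13, 17 = 1·13 + 4, 13 = 3·4 + 1, 4 = 4·1 + 0.
Working back up the chain: 1 = 13 − 3·4 = 13 − 3·(17 − 1·13) = −3·17 + 4·13 = −3·17 + 4·(47 − 2·17) = 4·47 − 11·17 = 4·47 − 11·(64 − 1·47) = −11·64 + 15·47 = −11·64 + 15·(239 − 3·64) = 15·239 − 56·64 = 15·239 − 56·(303 − 1·239) = −56·303 + 71·239 = −56·303 + 71·(1148 − 3·303) = 71·1148 − 269·303 = 71·1148 − 269·(1451 − 1·1148) = −269·1451 + 340·1148. So 1451·(-269) + 1148·340 = 1.
Times 4594: 1451·(-1235786) + 1148·1561960 = 4594, so (-1235786, 1561960) solves it.
Shifting by a multiple of (1148, −1451) keeps it a solution: u = -1235786 + 1077·1148 = 610, v = 1561960 − 1077·1451 = -767.
Indeed 1451·610 + 1148·(-767) = 885110 − 880516 = 4594.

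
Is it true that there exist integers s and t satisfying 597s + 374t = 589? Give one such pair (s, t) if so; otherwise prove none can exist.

s = 167, t = -265

597 and 374 are coprime, so 597s + 374t ranges over all of ℤ.
Run the Euclidean algorithm on 597 and 374: 597 = 1·374 + 223, 374 = 1·223 + 151, 223 = 1·151 + 72, 151 = 2·72 + 7, 72 = 10·7 + 2, 7 = 3·2 + 1, 2 = 2·1 + 0.
Working back up the chain: 1 = 7 − 3·2 = 7 − 3·(72 − 10·7) = −3·72 + 31·7 = −3·72 + 31·(151 − 2·72) = 31·151 − 65·72 = 31·151 − 65·(223 − 1·151) = −65·223 + 96·151 = −65·223 + 96·(374 − 1·223) = 96·374 − 161·223 = 96·374 − 161·(597 − 1·374) = −161·597 + 257·374. So 597·(-161) + 374·257 = 1.
Scaling by 589 gives the particular solution (s, t) = (-94829, 151373).
Adding 254·374 to s and subtracting 254·597 from t gives the tidier solution (167, -265).
Indeed 597·167 + 374·(-265) = 99699 − 99110 = 589.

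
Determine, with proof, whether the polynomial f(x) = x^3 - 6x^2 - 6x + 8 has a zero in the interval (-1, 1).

f(-1) = 7 and f(1) = -3, which have opposite signs.
f is continuous everywhere (it is a polynomial), in particular on [-1, 1].
By the Intermediate Value Theorem, f takes the value 0 somewhere in the open interval.

Such a root exists.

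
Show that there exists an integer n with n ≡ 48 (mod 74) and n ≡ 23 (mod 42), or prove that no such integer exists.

No, no such integer exists.

Both moduli are multiples of 2 = gcd(74, 42), so any solution would satisfy n ≡ 48 and n ≡ 23 modulo 2 simultaneously.
However 48 ≡ 0 and 23 ≡ 1 (mod 2), and 0 ≠ 1.
Therefore no such n exists.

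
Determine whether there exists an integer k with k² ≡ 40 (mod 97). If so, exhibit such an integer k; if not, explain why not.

Apply Euler's criterion with the prime 97: 40 is a quadratic residue iff 40^48 ≡ 1 (mod 97), and a non-residue iff it is ≡ −1.
Squaring successively (mod 97): 40^2 = 1600 ≡ 48; 40^4 ≡ 48² = 2304 ≡ 73; 40^8 ≡ 73² = 5329 ≡ 91; 40^16 ≡ 91² = 8281 ≡ 36; 40^32 ≡ 36² = 1296 ≡ 35.
Since 48 = 32 + 16, 40^48 ≡ 35 · 36; multiplying out mod 97: 35·36 = 1260 ≡ 96. Thus 40^48 ≡ 96 ≡ −1 (mod 97).
By Euler's criterion 40 is a quadratic non-residue mod 97: no k satisfies k² ≡ 40 (mod 97).

No, no such integer exists.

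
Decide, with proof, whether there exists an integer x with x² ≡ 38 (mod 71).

x = 40

Take x = 40. Then 40² = 1600 = 22·71 + 38, so 40² ≡ 38 (mod 71).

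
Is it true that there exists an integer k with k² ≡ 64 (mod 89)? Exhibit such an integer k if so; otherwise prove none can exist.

k = 81 works: 81² = 6561, and 6561 − 64 = 6497 = 73·89.

k = 81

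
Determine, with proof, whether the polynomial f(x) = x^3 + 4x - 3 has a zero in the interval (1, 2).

No.

f(1) = 2 and f(2) = 13, both positive.
f'(x) = 3x^2 + 4 has discriminant 0² − 4·3·4 = -48 < 0, so f' has no real roots and is positive for every real x.
Hence f is strictly increasing on ℝ, and in particular on [1, 2]. A strictly monotone function with same-sign endpoint values stays positive on the whole interval, so f has no zero in (1, 2).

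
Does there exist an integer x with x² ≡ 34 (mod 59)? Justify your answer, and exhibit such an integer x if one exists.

Apply Euler's criterion with the prime 59: 34 is a quadratic residue iff 34^29 ≡ 1 (mod 59), and a non-residue iff it is ≡ −1.
Squaring successively (mod 59): 34^2 = 1156 ≡ 35; 34^4 ≡ 35² = 1225 ≡ 45; 34^8 ≡ 45² = 2025 ≡ 19; 34^16 ≡ 19² = 361 ≡ 7.
Since 29 = 16 + 8 + 4 + 1, 34^29 ≡ 7 · 19 · 45 · 34; multiplying out mod 59: 7·19 = 133 ≡ 15, then 15·45 = 675 ≡ 26, then 26·34 = 884 ≡ 58. Thus 34^29 ≡ 58 ≡ −1 (mod 59).
The value −1 means 34 is a non-residue modulo 59, so x² ≡ 34 (mod 59) is impossible.

No, no such integer exists.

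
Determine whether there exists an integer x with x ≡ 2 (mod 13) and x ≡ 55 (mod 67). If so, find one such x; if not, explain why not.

gcd(13, 67) = 1, so the Chinese Remainder Theorem guarantees exactly one residue class mod 871 satisfying both.
Write x = 2 + 13t and require 2 + 13t ≡ 55 (mod 67), i.e. 13t ≡ 53 (mod 67).
Invert 13 mod 67 by the Euclidean algorithm: 67 = 5·13 + 2, 13 = 6·2 + 1, 2 = 2·1 + 0; back-substituting, 1 = 13 − 6·2 = 13 − 6·(67 − 5·13) = −6·67 + 31·13. Hence 13·31 ≡ 1, so 13⁻¹ ≡ 31 (mod 67).
Multiplying by 31: t ≡ 31·53 = 1643 ≡ 35 (mod 67).
Taking t = 35 gives x = 2 + 13·35 = 457.
Verify: 457 = 35·13 + 2 and 457 = 6·67 + 55. ✓

x = 457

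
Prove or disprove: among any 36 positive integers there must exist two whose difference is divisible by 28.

There are exactly 28 possible remainders on division by 28.
With 36 integers and only 28 classes, the pigeonhole principle forces two of them, say a and b, into the same class.
Equal remainders mean a − b ≡ 0 (mod 28), so 28 divides their difference.

Yes, this is always true.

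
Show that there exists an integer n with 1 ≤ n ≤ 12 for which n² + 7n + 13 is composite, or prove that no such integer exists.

n = 1

At n = 1: 1² + 7·1 + 13 = 21 = 3·7, which is composite.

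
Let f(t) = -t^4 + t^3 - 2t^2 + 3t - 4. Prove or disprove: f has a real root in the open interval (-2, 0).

The endpoint values f(-2) = -42 and f(0) = -4 are both negative. Claim: f(t) < 0 for every t in (-2, 0).
Substitute t = −u, where 0 < u < 2 on the interval. Expanding, f(−u) = -u^4 - u^3 - 2u^2 - 3u - 4.
All 5 nonzero coefficients of this polynomial in u are negative; hence for u > 0 the value is a sum of negative terms (the constant -4 among them).
Therefore f(t) < 0 throughout (-2, 0), and f has no zero there.

f has no root in that interval.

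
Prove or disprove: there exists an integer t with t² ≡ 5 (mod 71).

t = 17

Take t = 17. Then 17² = 289 = 4·71 + 5, so 17² ≡ 5 (mod 71).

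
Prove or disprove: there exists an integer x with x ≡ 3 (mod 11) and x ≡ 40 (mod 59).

x = 630

Since 11 and 59 share no common factor, CRT says the pair of congruences has a solution (unique mod 649).
Write x = 3 + 11t and require 3 + 11t ≡ 40 (mod 59), i.e. 11t ≡ 37 (mod 59).
Note 11·43 = 473 ≡ 1 (mod 59) (as 473 − 1 = 8·59), so 11⁻¹ ≡ 43.
Therefore t ≡ 43·37 = 1591 ≡ 57 (mod 59).
Taking t = 57 gives x = 3 + 11·57 = 630.
Indeed 630 ≡ 3 (mod 11) and 630 ≡ 40 (mod 59).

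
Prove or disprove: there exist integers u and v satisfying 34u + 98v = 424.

gcd(34, 98) = 2, and 2 divides 424, so integer solutions exist.
Dividing through by 2 reduces the equation to 17u + 49v = 212.
Euclidean algorithm: 49 = 2·17 + 15, 17 = 1·15 + 2, 15 = 7·2 + 1, 2 = 2·1 + 0.
Working back up the chain: 1 = 15 − 7·2 = 15 − 7·(17 − 1·15) = −7·17 + 8·15 = −7·17 + 8·(49 − 2·17) = 8·49 − 23·17. So 17·(-23) + 49·8 = 1.
Multiplying through by 212: u = (-23)·212 = -4876, v = 8·212 = 1696 is a solution.
Adding 100·49 to u and subtracting 100·17 from v gives the tidier solution (24, -4).
Check: 34·24 + 98·(-4) = 816 − 392 = 424. ✓

u = 24, v = -4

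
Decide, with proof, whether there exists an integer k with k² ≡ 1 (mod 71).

Take k = 1. Then 1² = 1, and since 0 ≤ 1 < 71 this is already reduced: 1² ≡ 1 (mod 71).

k = 1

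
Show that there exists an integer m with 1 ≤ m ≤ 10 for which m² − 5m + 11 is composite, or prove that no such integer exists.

m = 7

At m = 7: 7² − 5·7 + 11 = 25 = 5·5, which is composite.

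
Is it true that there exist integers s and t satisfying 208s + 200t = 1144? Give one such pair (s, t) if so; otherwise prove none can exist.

s = 18, t = -13

gcd(208, 200) = 8, and 8 divides 1144, so integer solutions exist.
Dividing through by 8 reduces the equation to 26s + 25t = 143.
Dividing repeatedly: 26 = 1·25 + 1, 25 = 25·1 + 0.
Back-substituting, 1 = 26 − 1·25; that is, 26·1 + 25·(-1) = 1.
Multiplying through by 143: s = 1·143 = 143, t = (-1)·143 = -143 is a solution.
Shifting by a multiple of (25, −26) keeps it a solution: s = 143 − 5·25 = 18, t = -143 + 5·26 = -13.
Check: 208·18 + 200·(-13) = 3744 − 2600 = 1144. ✓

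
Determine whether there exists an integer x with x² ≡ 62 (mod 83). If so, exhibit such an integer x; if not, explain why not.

No such integer exists.

83 is prime, so by Euler's criterion 62 is a square mod 83 iff 62^((83−1)/2) = 62^41 ≡ 1 (mod 83).
Repeated squaring mod 83: 62^2 = 3844 ≡ 26; 62^4 ≡ 26² = 676 ≡ 12; 62^8 ≡ 12² = 144 ≡ 61; 62^16 ≡ 61² = 3721 ≡ 69; 62^32 ≡ 69² = 4761 ≡ 30.
Since 41 = 32 + 8 + 1, 62^41 ≡ 30 · 61 · 62; multiplying out mod 83: 30·61 = 1830 ≡ 4, then 4·62 = 248 ≡ 82. Thus 62^41 ≡ 82 ≡ −1 (mod 83).
By Euler's criterion 62 is a quadratic non-residue mod 83: no x satisfies x² ≡ 62 (mod 83).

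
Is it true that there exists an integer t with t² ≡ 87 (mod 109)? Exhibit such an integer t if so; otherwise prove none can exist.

t = 14

t = 14 works: 14² = 196, and 196 − 87 = 109 = 1·109.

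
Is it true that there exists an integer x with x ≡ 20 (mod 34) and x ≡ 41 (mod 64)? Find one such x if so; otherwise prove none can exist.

gcd(34, 64) = 2. If x ≡ 20 (mod 34) and x ≡ 41 (mod 64), then x ≡ 20 (mod 2) and x ≡ 41 (mod 2).
But 20 mod 2 = 0 while 41 mod 2 = 1, a contradiction.
Hence the system has no solution.

No such integer exists.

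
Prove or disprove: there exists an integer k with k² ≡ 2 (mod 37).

37 is prime, so by Euler's criterion 2 is a square mod 37 iff 2^((37−1)/2) = 2^18 ≡ 1 (mod 37).
Squaring successively (mod 37): 2^2 = 4 ≡ 4; 2^4 ≡ 4² = 16 ≡ 16; 2^8 ≡ 16² = 256 ≡ 34; 2^16 ≡ 34² = 1156 ≡ 9.
Since 18 = 16 + 2, 2^18 ≡ 9 · 4; multiplying out mod 37: 9·4 = 36 ≡ 36. Thus 2^18 ≡ 36 ≡ −1 (mod 37).
The value −1 means 2 is a non-residue modulo 37, so k² ≡ 2 (mod 37) is impossible.

No, no such integer exists.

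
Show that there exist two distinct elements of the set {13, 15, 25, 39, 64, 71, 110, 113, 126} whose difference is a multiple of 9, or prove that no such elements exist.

Residues mod 9: 13↦4, 15↦6, 25↦7, 39↦3, 64↦1, 71↦8, 110↦2, 113↦5, 126↦0.
All 9 residues are distinct, so no two elements differ by a multiple of 9.

No, no such pair exists.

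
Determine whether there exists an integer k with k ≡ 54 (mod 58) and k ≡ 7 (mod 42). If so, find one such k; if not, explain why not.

There is no such integer.

gcd(58, 42) = 2. If k ≡ 54 (mod 58) and k ≡ 7 (mod 42), then k ≡ 54 (mod 2) and k ≡ 7 (mod 2).
However 54 ≡ 0 and 7 ≡ 1 (mod 2), and 0 ≠ 1.
Therefore no such k exists.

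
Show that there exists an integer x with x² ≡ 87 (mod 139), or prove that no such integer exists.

139 is prime, so by Euler's criterion 87 is a square mod 139 iff 87^((139−1)/2) = 87^69 ≡ 1 (mod 139).
Repeated squaring mod 139: 87^2 = 7569 ≡ 63; 87^4 ≡ 63² = 3969 ≡ 77; 87^8 ≡ 77² = 5929 ≡ 91; 87^16 ≡ 91² = 8281 ≡ 80; 87^32 ≡ 80² = 6400 ≡ 6; 87^64 ≡ 6² = 36 ≡ 36.
Since 69 = 64 + 4 + 1, 87^69 ≡ 36 · 77 · 87; multiplying out mod 139: 36·77 = 2772 ≡ 131, then 131·87 = 11397 ≡ 138. Thus 87^69 ≡ 138 ≡ −1 (mod 139).
The value −1 means 87 is a non-residue modulo 139, so x² ≡ 87 (mod 139) is impossible.

No such integer exists.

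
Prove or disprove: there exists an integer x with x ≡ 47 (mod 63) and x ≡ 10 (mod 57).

No such integer exists.

Reduce both congruences modulo 3, which divides 63 and 57: they say x ≡ 47 (mod 3) and x ≡ 10 (mod 3).
But 47 mod 3 = 2 while 10 mod 3 = 1, a contradiction.
So no integer satisfies both congruences.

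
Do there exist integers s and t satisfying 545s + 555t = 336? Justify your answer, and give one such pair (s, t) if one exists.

No such integers exist.

gcd(545, 555) = 5, so every integer of the form 545s + 555t is a multiple of 5.
But 336 is not a multiple of 5 (it leaves remainder 1).
Therefore 545s + 555t = 336 has no solution in integers.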